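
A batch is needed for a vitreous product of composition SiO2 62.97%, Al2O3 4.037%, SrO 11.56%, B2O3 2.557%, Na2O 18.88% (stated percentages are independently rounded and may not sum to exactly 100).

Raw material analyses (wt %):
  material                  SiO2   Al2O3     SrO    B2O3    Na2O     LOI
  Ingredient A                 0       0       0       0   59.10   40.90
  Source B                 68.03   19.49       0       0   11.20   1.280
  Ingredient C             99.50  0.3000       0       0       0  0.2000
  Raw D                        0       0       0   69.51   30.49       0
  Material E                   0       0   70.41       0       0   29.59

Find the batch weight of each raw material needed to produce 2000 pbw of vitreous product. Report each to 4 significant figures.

Batch per 2000 pbw vitreous product:
  Ingredient A: 525.4 pbw
  Source B: 399.0 pbw
  Ingredient C: 992.9 pbw
  Raw D: 73.57 pbw
  Material E: 328.4 pbw
Total batch = 2319 pbw; LOI loss = 319.2 pbw; yield = 86.24%

All internal work carries full precision in every operation. Rounding to 4 significant digits governs each in-between result as displayed. Each reported number takes exactly one rounding — derived quantities (the yield, five oxide percentages, the totals, ignition loss, net glass mass) are carried from the batch weights on 2000 pbw of glass in full float precision, exactly as shown in the problem or answer text.
Oxide mass targets, per 2000 pbw vitreous product:
  SiO2: 62.97% × 2000 = 1259 pbw
  Al2O3: 4.037% × 2000 = 80.74 pbw
  SrO: 11.56% × 2000 = 231.2 pbw
  B2O3: 2.557% × 2000 = 51.14 pbw
  Na2O: 18.88% × 2000 = 377.6 pbw
Oxide-by-oxide audit using the reported weights, on the stated basis (each sum matches its target mass exact up to rounding of places):
  SiO2: 399.0·0.6803 + 992.9·0.9950 = 1259 pbw (target 1259 pbw)
  Al2O3: 399.0·0.1949 + 992.9·0.003000 = 80.74 pbw (target 80.74 pbw)
  SrO: 328.4·0.7041 = 231.2 pbw (target 231.2 pbw)
  B2O3: 73.57·0.6951 = 51.14 pbw (target 51.14 pbw)
  Na2O: 525.4·0.5910 + 399.0·0.1120 + 73.57·0.3049 = 377.6 pbw (target 377.6 pbw)
Glass mass check: Σ batch − LOI loss = 2000 pbw (oxide target masses add up to 2000 pbw; with the basis standing at 2000 pbw — differing by rounding only).
Whole-batch sum: Σ batch = 2319 pbw; ignition loss, Σ(batch × LOI) = 319.2 pbw; yield: glass divided by total = 86.24%.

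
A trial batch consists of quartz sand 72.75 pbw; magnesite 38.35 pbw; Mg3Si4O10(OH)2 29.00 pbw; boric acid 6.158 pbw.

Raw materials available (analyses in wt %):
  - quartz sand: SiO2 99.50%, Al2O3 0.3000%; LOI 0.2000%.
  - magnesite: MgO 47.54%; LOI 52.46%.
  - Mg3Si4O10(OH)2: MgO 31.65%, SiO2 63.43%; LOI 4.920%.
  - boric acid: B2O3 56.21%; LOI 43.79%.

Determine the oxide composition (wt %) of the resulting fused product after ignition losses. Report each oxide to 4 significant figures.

Each numeric step maintains full float precision at each step — intermediates appear (rounded to 4 significant figures) in the working. A single rounding finalizes every reported figure — all derived quantities are re-derived at exact precision (the totals, the yield, the four compositions, net glass mass, LOI) from the batch weights on 121.9 pbw of glass, as they appear in either problem or answer.
Mass of each oxide from the mix:
  B2O3: 6.158·0.5621 = 3.461 pbw
  MgO: 38.35·0.4754 + 29.00·0.3165 = 27.41 pbw
  SiO2: 72.75·0.9950 + 29.00·0.6343 = 90.78 pbw
  Al2O3: 72.75·0.003000 = 0.2182 pbw
LOI: 72.75·0.002000 + 38.35·0.5246 + 29.00·0.04920 + 6.158·0.4379 = 24.39 pbw
Resulting glass, batch − LOI: 146.3 − 24.39 = 121.9 pbw (consistent with Σ oxide mass)
oxide / glass × 100 gives the wt %

Glass mass = 121.9 pbw (batch 146.3 − LOI 24.39).
Composition: B2O3 2.840%, MgO 22.49%, SiO2 74.49%, Al2O3 0.1791%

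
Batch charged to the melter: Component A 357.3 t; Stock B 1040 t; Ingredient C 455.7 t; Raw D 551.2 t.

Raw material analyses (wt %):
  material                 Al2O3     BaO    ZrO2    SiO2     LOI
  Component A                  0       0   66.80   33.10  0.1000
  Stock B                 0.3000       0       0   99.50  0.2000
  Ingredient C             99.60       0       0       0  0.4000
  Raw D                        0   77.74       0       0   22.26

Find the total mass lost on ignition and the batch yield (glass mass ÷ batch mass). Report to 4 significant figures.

Intermediates appear rounded to 4 significant digits. All internal work maintains full float precision at each step — each reported number is rounded a single time; derived quantities, which include the yield, the totals, LOI, the four compositions, glass mass, are recomputed in exact precision, as given in problem or answer, from the weighed amounts for 2277 t of glass.
LOI of each material in turn:
  Component A: 357.3 × 0.001000 = 0.3573 t
  Stock B: 1040 × 0.002000 = 2.080 t
  Ingredient C: 455.7 × 0.004000 = 1.823 t
  Raw D: 551.2 × 0.2226 = 122.7 t
Total LOI = 127.0 t
Glass = batch − LOI = 2404 − 127.0 = 2277 t

LOI loss = 127.0 t; glass = 2277 t; yield = 94.72%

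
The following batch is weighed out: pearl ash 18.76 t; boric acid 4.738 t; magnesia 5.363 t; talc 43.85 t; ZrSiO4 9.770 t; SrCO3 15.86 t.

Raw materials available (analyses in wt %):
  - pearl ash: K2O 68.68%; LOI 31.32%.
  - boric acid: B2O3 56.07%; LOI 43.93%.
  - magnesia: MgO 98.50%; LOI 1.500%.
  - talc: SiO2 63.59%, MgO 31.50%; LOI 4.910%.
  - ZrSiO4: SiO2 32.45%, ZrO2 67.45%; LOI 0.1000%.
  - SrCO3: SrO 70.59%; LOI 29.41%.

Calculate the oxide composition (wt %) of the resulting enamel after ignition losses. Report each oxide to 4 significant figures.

Glass mass = 83.48 t (batch 98.34 − LOI 14.86).
Composition: K2O 15.43%, SiO2 37.20%, MgO 22.88%, B2O3 3.182%, SrO 13.41%, ZrO2 7.894%

Mid-chain values appear (rounded to 4 significant digits) as written; all arithmetic maintains full precision from first step to last. Every reported number takes a single rounding. Derived quantities are carried from the weighed amounts at 83.48 t of glass in full float precision (LOI, glass mass, the six compositions, the totals, yield) as given in the problem or answer text.
Mass of each oxide from the mix:
  K2O: 18.76·0.6868 = 12.88 t
  SiO2: 43.85·0.6359 + 9.770·0.3245 = 31.05 t
  MgO: 5.363·0.9850 + 43.85·0.3150 = 19.10 t
  B2O3: 4.738·0.5607 = 2.657 t
  SrO: 15.86·0.7059 = 11.20 t
  ZrO2: 9.770·0.6745 = 6.590 t
LOI: 18.76·0.3132 + 4.738·0.4393 + 5.363·0.01500 + 43.85·0.04910 + 9.770·0.001000 + 15.86·0.2941 = 14.86 t
batch − LOI leaves glass = 98.34 − 14.86 = 83.48 t (consistent with Σ oxide mass)
percent share: oxide ÷ glass, ×100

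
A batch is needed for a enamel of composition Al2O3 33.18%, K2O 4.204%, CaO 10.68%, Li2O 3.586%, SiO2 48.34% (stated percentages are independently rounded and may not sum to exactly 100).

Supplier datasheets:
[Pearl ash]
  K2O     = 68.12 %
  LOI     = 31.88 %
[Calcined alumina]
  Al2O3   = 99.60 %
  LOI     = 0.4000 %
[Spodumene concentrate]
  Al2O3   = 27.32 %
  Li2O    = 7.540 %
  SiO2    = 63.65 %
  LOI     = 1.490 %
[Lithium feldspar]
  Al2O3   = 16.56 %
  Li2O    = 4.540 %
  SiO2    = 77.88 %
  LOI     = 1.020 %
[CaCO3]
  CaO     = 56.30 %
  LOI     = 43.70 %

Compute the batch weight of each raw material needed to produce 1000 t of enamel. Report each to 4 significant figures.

Batch per 1000 t enamel:
  Pearl ash: 61.71 t
  Calcined alumina: 202.2 t
  Spodumene concentrate: 200.6 t
  Lithium feldspar: 456.8 t
  CaCO3: 189.7 t
Total batch = 1111 t; LOI loss = 111.0 t; yield = 90.01%

Full precision is held all the way through; working values are displayed (rounded to 4 significant figures) in the printout; every reported figure is rounded exactly once; the derived quantities (ignition loss, the yield, five oxide percentages, totals, net glass mass) are carried from the batch weights on 1000 t of glass in full precision as they appear in the problem or answer text.
The oxide mass targets at 1000 t enamel:
  Al2O3: 33.18% × 1000 = 331.8 t
  K2O: 4.204% × 1000 = 42.04 t
  CaO: 10.68% × 1000 = 106.8 t
  Li2O: 3.586% × 1000 = 35.86 t
  SiO2: 48.34% × 1000 = 483.4 t
Oxide-by-oxide audit per the reported batch figures, on the stated basis (summed amounts equal target values within answer rounding):
  Al2O3: 202.2·0.9960 + 200.6·0.2732 + 456.8·0.1656 = 331.8 t (target 331.8 t)
  K2O: 61.71·0.6812 = 42.04 t (target 42.04 t)
  CaO: 189.7·0.5630 = 106.8 t (target 106.8 t)
  Li2O: 200.6·0.07540 + 456.8·0.04540 = 35.86 t (target 35.86 t)
  SiO2: 200.6·0.6365 + 456.8·0.7788 = 483.4 t (target 483.4 t)
Glass-mass sanity pass: whole batch net of LOI = 1000 t (targets for the oxides total 999.9 t; versus the stated basis of 1000 t — differing by rounding only).
Batch grand total — Σ batch = 1111 t; loss to ignition Σ batch·LOI = 111.0 t; yield: glass divided by total = 90.01%.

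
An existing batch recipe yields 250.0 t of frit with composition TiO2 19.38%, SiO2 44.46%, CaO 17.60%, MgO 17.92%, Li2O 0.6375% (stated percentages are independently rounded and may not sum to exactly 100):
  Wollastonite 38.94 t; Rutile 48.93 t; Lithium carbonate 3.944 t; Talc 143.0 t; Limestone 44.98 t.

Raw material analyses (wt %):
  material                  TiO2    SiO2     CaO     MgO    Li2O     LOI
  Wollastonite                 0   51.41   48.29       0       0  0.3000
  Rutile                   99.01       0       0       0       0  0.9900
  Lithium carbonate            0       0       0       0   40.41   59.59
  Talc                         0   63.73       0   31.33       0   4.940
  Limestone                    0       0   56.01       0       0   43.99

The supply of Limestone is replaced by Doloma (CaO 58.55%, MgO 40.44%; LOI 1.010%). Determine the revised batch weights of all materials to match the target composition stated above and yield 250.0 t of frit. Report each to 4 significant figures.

Revised batch per 250.0 t frit:
  Wollastonite: 68.62 t
  Rutile: 48.93 t
  Lithium carbonate: 3.944 t
  Talc: 119.0 t
  Doloma: 18.55 t
Total batch = 259.0 t; LOI loss = 9.106 t

Intermediates appear (rounded to four significant digits) at each printed step; all arithmetic runs at full float precision at every stage. Every reported result carries a single rounding; the derived quantities are rebuilt in full float precision (ignition loss, net glass mass, totals, yield, five oxide percentages) from the batch weights per 250.0 t of glass as given in question or answer.
Oxide-by-oxide targets in 250.0 t frit:
  TiO2: 19.38% × 250.0 = 48.45 t
  SiO2: 44.46% × 250.0 = 111.2 t
  CaO: 17.60% × 250.0 = 44.00 t
  MgO: 17.92% × 250.0 = 44.80 t
  Li2O: 0.6375% × 250.0 = 1.594 t
Oxide-by-oxide audit per the reported batch figures, for the quoted basis mass (target by target, the sums agree within answer rounding):
  TiO2: 48.93·0.9901 = 48.45 t (target 48.45 t)
  SiO2: 68.62·0.5141 + 119.0·0.6373 = 111.1 t (target 111.2 t)
  CaO: 68.62·0.4829 + 18.55·0.5855 = 44.00 t (target 44.00 t)
  MgO: 119.0·0.3133 + 18.55·0.4044 = 44.78 t (target 44.80 t)
  Li2O: 3.944·0.4041 = 1.594 t (target 1.594 t)
Mass balance on the glass: batch total minus LOI = 249.9 t (targets for the oxides total 250.0 t; stated basis 250.0 t — deltas are rounding alone).
Summing the batch: Σ batch = 259.0 t; ignition loss, Σ(batch × LOI) = 9.106 t; as yield: glass ÷ batch → 96.48%.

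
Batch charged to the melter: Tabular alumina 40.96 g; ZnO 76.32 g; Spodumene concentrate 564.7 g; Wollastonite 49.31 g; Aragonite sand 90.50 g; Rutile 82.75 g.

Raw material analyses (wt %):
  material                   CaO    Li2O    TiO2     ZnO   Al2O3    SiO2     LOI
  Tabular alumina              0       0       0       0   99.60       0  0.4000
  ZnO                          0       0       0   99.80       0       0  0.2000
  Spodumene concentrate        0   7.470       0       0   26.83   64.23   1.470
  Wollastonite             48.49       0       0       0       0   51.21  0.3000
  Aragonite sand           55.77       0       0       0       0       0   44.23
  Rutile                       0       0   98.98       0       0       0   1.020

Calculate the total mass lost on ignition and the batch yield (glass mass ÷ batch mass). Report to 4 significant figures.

LOI loss = 49.64 g; glass = 854.9 g; yield = 94.51%

Working values are printed with 4-significant-digit rounding within the worked lines; all internal work keeps full precision through the solve; exactly one rounding is applied to every reported value; all derived quantities, including ignition loss, the yield, net glass mass, the six compositions, totals, are recomputed from the batch weights per 854.9 g of glass at full float precision, as given in the problem or answer text.
Each material's LOI contribution:
  Tabular alumina: 40.96 × 0.004000 = 0.1638 g
  ZnO: 76.32 × 0.002000 = 0.1526 g
  Spodumene concentrate: 564.7 × 0.01470 = 8.301 g
  Wollastonite: 49.31 × 0.003000 = 0.1479 g
  Aragonite sand: 90.50 × 0.4423 = 40.03 g
  Rutile: 82.75 × 0.01020 = 0.8441 g
Total LOI = 49.64 g
Glass = batch − LOI = 904.5 − 49.64 = 854.9 g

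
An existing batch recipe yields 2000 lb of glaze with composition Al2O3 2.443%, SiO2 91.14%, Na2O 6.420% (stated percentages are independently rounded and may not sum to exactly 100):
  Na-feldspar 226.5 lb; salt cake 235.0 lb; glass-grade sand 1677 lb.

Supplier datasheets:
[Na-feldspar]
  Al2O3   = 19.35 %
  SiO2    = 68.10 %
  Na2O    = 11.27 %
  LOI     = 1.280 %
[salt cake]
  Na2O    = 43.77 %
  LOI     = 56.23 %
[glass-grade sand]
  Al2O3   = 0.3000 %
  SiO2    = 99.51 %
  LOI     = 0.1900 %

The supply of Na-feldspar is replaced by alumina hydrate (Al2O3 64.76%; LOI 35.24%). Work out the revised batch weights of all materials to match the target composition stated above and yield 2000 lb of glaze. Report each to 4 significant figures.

Revised batch per 2000 lb glaze:
  alumina hydrate: 66.96 lb
  salt cake: 293.4 lb
  glass-grade sand: 1832 lb
Total batch = 2192 lb; LOI loss = 192.1 lb

Full precision is carried in every operation; values along the way are shown rounded to four significant figures alongside each step — a single rounding produces every reported value — the derived quantities are re-derived at full precision (three oxide percentages, the totals, ignition loss, yield, net glass mass) starting from the weights at 2000 lb of glass exactly as printed in problem or answer.
Per-oxide target masses for 2000 lb glaze:
  Al2O3: 2.443% × 2000 = 48.86 lb
  SiO2: 91.14% × 2000 = 1823 lb
  Na2O: 6.420% × 2000 = 128.4 lb
Sums-versus-targets review using the reported weights, at the basis given (target by target, the sums agree modulo rounding of the values):
  Al2O3: 66.96·0.6476 + 1832·0.003000 = 48.86 lb (target 48.86 lb)
  SiO2: 1832·0.9951 = 1823 lb (target 1823 lb)
  Na2O: 293.4·0.4377 = 128.4 lb (target 128.4 lb)
Glass mass check: total charge less LOI = 2000 lb (the Σ of target masses is 2000 lb; stated basis 2000 lb — any gap is answer rounding).
Total batch = Σ batch = 2192 lb; LOI removed, Σ of batch·LOI: 192.1 lb; yield: glass divided by total = 91.24%.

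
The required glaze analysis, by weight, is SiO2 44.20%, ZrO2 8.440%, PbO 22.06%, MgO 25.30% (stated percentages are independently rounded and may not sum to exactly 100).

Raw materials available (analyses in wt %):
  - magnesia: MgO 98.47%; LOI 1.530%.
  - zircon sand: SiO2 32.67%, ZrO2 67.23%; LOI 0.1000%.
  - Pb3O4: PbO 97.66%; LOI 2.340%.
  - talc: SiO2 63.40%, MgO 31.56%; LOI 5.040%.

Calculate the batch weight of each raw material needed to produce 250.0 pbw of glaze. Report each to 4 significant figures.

Full float precision is carried from start to finish. Mid-chain values are printed rounded off to 4 significant figures alongside each step; every reported value is rounded only once; derived quantities (ignition loss, the four compositions, the yield, totals, net glass mass) are re-derived in exact precision from the batch weights at 250.0 pbw of glass, precisely as stated by the question or the answer.
Oxide-by-oxide targets in 250.0 pbw glaze:
  SiO2: 44.20% × 250.0 = 110.5 pbw
  ZrO2: 8.440% × 250.0 = 21.10 pbw
  PbO: 22.06% × 250.0 = 55.15 pbw
  MgO: 25.30% × 250.0 = 63.25 pbw
Balance tally, oxide-wise, per the reported batch figures, at the basis given (each sum matches its target mass given rounding of the digits):
  SiO2: 31.38·0.3267 + 158.1·0.6340 = 110.5 pbw (target 110.5 pbw)
  ZrO2: 31.38·0.6723 = 21.10 pbw (target 21.10 pbw)
  PbO: 56.47·0.9766 = 55.15 pbw (target 55.15 pbw)
  MgO: 13.56·0.9847 + 158.1·0.3156 = 63.25 pbw (target 63.25 pbw)
Glass mass check: whole batch net of LOI = 250.0 pbw (per-oxide target masses sum to 250.0 pbw; versus the stated basis of 250.0 pbw — any gap is answer rounding).
Summing the batch: Σ batch = 259.5 pbw; ignition loss, Σ(batch × LOI) = 9.528 pbw; as yield: glass ÷ batch → 96.33%.

Batch per 250.0 pbw glaze:
  magnesia: 13.56 pbw
  zircon sand: 31.38 pbw
  Pb3O4: 56.47 pbw
  talc: 158.1 pbw
Total batch = 259.5 pbw; LOI loss = 9.528 pbw; yield = 96.33%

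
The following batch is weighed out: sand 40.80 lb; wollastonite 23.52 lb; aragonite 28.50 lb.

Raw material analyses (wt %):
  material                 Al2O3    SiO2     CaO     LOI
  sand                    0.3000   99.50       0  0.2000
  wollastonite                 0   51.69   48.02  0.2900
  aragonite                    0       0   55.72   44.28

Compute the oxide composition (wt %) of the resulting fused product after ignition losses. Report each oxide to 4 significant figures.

Glass mass = 80.05 lb (batch 92.82 − LOI 12.77).
Composition: Al2O3 0.1529%, SiO2 65.90%, CaO 33.95%

Mid-chain values are shown (rounded to 4 significant digits) within the worked lines. The whole derivation holds exact precision throughout; a single rounding completes every reported number — the derived quantities are computed from the weighed amounts for 80.05 lb of glass in exact precision (yield, the three compositions, ignition loss, the totals, net glass mass), as they appear in the problem or answer text.
Mass of each oxide from the mix:
  Al2O3: 40.80·0.003000 = 0.1224 lb
  SiO2: 40.80·0.9950 + 23.52·0.5169 = 52.75 lb
  CaO: 23.52·0.4802 + 28.50·0.5572 = 27.17 lb
LOI: 40.80·0.002000 + 23.52·0.002900 + 28.50·0.4428 = 12.77 lb
Glass mass = batch − LOI = 92.82 − 12.77 = 80.05 lb (= Σ oxide masses)
wt % = oxide mass / glass mass × 100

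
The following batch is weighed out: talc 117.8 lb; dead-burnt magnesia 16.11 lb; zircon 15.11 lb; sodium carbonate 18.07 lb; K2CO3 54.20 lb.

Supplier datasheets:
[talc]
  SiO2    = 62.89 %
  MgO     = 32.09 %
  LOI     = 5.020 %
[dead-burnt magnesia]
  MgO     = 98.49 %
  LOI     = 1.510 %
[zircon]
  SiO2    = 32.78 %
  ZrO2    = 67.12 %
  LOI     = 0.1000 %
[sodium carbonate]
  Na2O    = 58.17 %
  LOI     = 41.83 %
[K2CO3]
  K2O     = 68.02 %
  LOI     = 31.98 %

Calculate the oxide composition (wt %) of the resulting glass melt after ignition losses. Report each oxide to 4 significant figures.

Glass mass = 190.2 lb (batch 221.3 − LOI 31.06).
Composition: K2O 19.38%, SiO2 41.55%, MgO 28.21%, ZrO2 5.331%, Na2O 5.526%

Intermediates are displayed (rounded to four significant digits) on the page — each numeric step maintains exact precision from first step to last. Every reported result is rounded once only; the derived quantities, including totals, yield, glass mass, five oxide percentages, ignition loss, are re-derived starting from the weights on 190.2 lb of glass at full float precision exactly as printed in problem or answer.
Mass of each oxide from the mix:
  K2O: 54.20·0.6802 = 36.87 lb
  SiO2: 117.8·0.6289 + 15.11·0.3278 = 79.04 lb
  MgO: 117.8·0.3209 + 16.11·0.9849 = 53.67 lb
  ZrO2: 15.11·0.6712 = 10.14 lb
  Na2O: 18.07·0.5817 = 10.51 lb
LOI: 117.8·0.05020 + 16.11·0.01510 + 15.11·0.001000 + 18.07·0.4183 + 54.20·0.3198 = 31.06 lb
Resulting glass, batch − LOI: 221.3 − 31.06 = 190.2 lb (equal to the oxide-mass sum)
oxide / glass × 100 gives the wt %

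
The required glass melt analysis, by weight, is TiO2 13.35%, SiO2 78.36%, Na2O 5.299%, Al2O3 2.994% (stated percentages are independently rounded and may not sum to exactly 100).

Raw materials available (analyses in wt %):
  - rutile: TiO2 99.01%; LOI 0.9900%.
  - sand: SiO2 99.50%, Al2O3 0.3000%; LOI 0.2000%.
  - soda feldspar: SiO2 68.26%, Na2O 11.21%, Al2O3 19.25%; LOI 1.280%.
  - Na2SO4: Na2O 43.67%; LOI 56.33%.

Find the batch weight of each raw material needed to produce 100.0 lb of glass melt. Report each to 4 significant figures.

Mid-chain values are shown (rounded to four significant digits) when written out — each numeric step holds full precision through every step; every reported figure undergoes a single rounding — derived quantities are rebuilt in full float precision (yield, four oxide percentages, net glass mass, LOI, the totals) using the weight values for 100.0 lb of glass as set out in question or answer.
Target masses of each oxide per 100.0 lb glass melt:
  TiO2: 13.35% × 100.0 = 13.35 lb
  SiO2: 78.36% × 100.0 = 78.36 lb
  Na2O: 5.299% × 100.0 = 5.299 lb
  Al2O3: 2.994% × 100.0 = 2.994 lb
A balance pass over the oxides, applying the batch weights above, under the basis named above (oxide sums agree with the targets modulo rounding of the values):
  TiO2: 13.48·0.9901 = 13.35 lb (target 13.35 lb)
  SiO2: 68.82·0.9950 + 14.48·0.6826 = 78.36 lb (target 78.36 lb)
  Na2O: 14.48·0.1121 + 8.417·0.4367 = 5.299 lb (target 5.299 lb)
  Al2O3: 68.82·0.003000 + 14.48·0.1925 = 2.994 lb (target 2.994 lb)
The glass-mass cross-check: total charge less LOI = 100.0 lb (the targets, summed, come to 100.0 lb; against the stated basis, 100.0 lb — gaps are rounding artifacts).
Batch grand total — Σ batch = 105.2 lb; the LOI term Σ batch·LOI equals 5.198 lb; glass ÷ batch gives a yield of 95.06%.

Batch per 100.0 lb glass melt:
  rutile: 13.48 lb
  sand: 68.82 lb
  soda feldspar: 14.48 lb
  Na2SO4: 8.417 lb
Total batch = 105.2 lb; LOI loss = 5.198 lb; yield = 95.06%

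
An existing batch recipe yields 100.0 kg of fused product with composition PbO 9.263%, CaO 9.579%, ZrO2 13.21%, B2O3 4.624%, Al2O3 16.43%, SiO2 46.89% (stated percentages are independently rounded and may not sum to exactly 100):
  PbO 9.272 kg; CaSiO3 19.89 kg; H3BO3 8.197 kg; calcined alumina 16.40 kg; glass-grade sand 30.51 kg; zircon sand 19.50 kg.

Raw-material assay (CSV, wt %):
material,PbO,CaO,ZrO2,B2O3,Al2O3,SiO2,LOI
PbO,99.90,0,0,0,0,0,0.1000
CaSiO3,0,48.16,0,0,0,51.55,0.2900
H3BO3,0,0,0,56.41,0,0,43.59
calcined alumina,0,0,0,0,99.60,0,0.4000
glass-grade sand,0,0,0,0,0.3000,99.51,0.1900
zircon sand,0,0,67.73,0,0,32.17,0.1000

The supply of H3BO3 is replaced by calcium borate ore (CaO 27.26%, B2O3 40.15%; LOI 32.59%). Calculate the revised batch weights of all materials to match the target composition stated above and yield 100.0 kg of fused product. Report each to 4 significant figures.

Revised batch per 100.0 kg fused product:
  PbO: 9.272 kg
  CaSiO3: 13.37 kg
  calcium borate ore: 11.52 kg
  calcined alumina: 16.39 kg
  glass-grade sand: 33.89 kg
  zircon sand: 19.50 kg
Total batch = 103.9 kg; LOI loss = 3.952 kg

Every computation holds full precision all the way through; intermediates are printed rounded to 4 significant figures between the steps. Every reported result is rounded a single time; the derived quantities (the yield, ignition loss, totals, net glass mass, six oxide percentages) are computed in exact precision using the weight values for 100.0 kg of glass, exactly as shown in either problem or answer.
Oxide mass targets, per 100.0 kg fused product:
  PbO: 9.263% × 100.0 = 9.263 kg
  CaO: 9.579% × 100.0 = 9.579 kg
  ZrO2: 13.21% × 100.0 = 13.21 kg
  B2O3: 4.624% × 100.0 = 4.624 kg
  Al2O3: 16.43% × 100.0 = 16.43 kg
  SiO2: 46.89% × 100.0 = 46.89 kg
Verifying the oxide balance on the weights just shown, at the basis given (each sum matches its target mass exact up to rounding of places):
  PbO: 9.272·0.9990 = 9.263 kg (target 9.263 kg)
  CaO: 13.37·0.4816 + 11.52·0.2726 = 9.579 kg (target 9.579 kg)
  ZrO2: 19.50·0.6773 = 13.21 kg (target 13.21 kg)
  B2O3: 11.52·0.4015 = 4.625 kg (target 4.624 kg)
  Al2O3: 16.39·0.9960 + 33.89·0.003000 = 16.43 kg (target 16.43 kg)
  SiO2: 13.37·0.5155 + 33.89·0.9951 + 19.50·0.3217 = 46.89 kg (target 46.89 kg)
Glass-mass closure: batch Σ − ignition loss = 99.99 kg (summing oxide targets gives 100.0 kg; against the stated basis, 100.0 kg — gaps are rounding artifacts).
Batch total: Σ batch = 103.9 kg; LOI removed, Σ of batch·LOI: 3.952 kg; yield: glass divided by total = 96.20%.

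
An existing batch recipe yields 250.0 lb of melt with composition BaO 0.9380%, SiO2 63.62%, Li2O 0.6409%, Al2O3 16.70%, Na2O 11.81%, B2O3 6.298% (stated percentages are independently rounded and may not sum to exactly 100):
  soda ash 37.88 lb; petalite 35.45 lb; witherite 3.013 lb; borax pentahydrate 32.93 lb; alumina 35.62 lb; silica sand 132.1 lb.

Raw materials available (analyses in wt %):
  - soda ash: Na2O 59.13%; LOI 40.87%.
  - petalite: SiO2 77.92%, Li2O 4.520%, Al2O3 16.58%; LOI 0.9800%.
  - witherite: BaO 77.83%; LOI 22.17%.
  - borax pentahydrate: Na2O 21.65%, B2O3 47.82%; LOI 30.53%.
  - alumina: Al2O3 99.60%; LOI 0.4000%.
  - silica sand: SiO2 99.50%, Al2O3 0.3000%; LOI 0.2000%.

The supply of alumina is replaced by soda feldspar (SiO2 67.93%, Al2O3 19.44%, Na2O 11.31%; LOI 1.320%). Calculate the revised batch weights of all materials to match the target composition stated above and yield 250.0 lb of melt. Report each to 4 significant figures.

All internal work carries exact precision throughout — rounding to 4 significant figures applies to each working value as shown — each reported value takes a single rounding; derived quantities are carried using the weight values per 250.0 lb of glass at exact precision (yield, totals, six oxide percentages, net glass mass, ignition loss) as set out in question or answer.
Oxide-by-oxide targets in 250.0 lb melt:
  BaO: 0.9380% × 250.0 = 2.345 lb
  SiO2: 63.62% × 250.0 = 159.0 lb
  Li2O: 0.6409% × 250.0 = 1.602 lb
  Al2O3: 16.70% × 250.0 = 41.75 lb
  Na2O: 11.81% × 250.0 = 29.52 lb
  B2O3: 6.298% × 250.0 = 15.74 lb
Per-oxide balance check working from each reported weight, at the basis given (every target is met by its sum modulo rounding of the values):
  BaO: 3.013·0.7783 = 2.345 lb (target 2.345 lb)
  SiO2: 35.45·0.7792 + 184.4·0.6793 + 6.173·0.9950 = 159.0 lb (target 159.0 lb)
  Li2O: 35.45·0.04520 = 1.602 lb (target 1.602 lb)
  Al2O3: 35.45·0.1658 + 184.4·0.1944 + 6.173·0.003000 = 41.74 lb (target 41.75 lb)
  Na2O: 2.599·0.5913 + 32.93·0.2165 + 184.4·0.1131 = 29.52 lb (target 29.52 lb)
  B2O3: 32.93·0.4782 = 15.75 lb (target 15.74 lb)
Mass balance on the glass: the batch minus its LOI: 250.0 lb (targets for the oxides total 250.0 lb; versus the stated basis of 250.0 lb — gaps are rounding artifacts).
Total batch = Σ batch = 264.6 lb; loss to ignition Σ batch·LOI = 14.58 lb; the yield ratio, glass ÷ batch: 94.49%.

Revised batch per 250.0 lb melt:
  soda ash: 2.599 lb
  petalite: 35.45 lb
  witherite: 3.013 lb
  borax pentahydrate: 32.93 lb
  soda feldspar: 184.4 lb
  silica sand: 6.173 lb
Total batch = 264.6 lb; LOI loss = 14.58 lb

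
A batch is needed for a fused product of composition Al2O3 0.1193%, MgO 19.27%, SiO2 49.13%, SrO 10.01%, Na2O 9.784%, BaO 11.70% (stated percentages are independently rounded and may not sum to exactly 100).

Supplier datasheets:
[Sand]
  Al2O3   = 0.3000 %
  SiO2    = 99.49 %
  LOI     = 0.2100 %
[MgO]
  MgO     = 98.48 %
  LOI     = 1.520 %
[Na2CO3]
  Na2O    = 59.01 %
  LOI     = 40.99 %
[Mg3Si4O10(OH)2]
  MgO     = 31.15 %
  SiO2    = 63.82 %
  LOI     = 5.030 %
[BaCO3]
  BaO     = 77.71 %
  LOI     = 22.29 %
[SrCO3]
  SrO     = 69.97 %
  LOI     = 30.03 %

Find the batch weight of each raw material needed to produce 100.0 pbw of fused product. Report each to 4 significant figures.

Batch per 100.0 pbw fused product:
  Sand: 39.77 pbw
  MgO: 14.83 pbw
  Na2CO3: 16.58 pbw
  Mg3Si4O10(OH)2: 14.99 pbw
  BaCO3: 15.06 pbw
  SrCO3: 14.31 pbw
Total batch = 115.5 pbw; LOI loss = 15.51 pbw; yield = 86.57%

Values along the way are displayed with 4-significant-digit rounding within the worked lines. Each numeric step holds exact precision at every stage; a single rounding produces every reported value — the derived quantities (ignition loss, six oxide percentages, totals, glass mass, yield) are re-derived in full float precision starting from the weights per 100.0 pbw of glass, exactly as printed in the question or the answer.
The oxide mass targets at 100.0 pbw fused product:
  Al2O3: 0.1193% × 100.0 = 0.1193 pbw
  MgO: 19.27% × 100.0 = 19.27 pbw
  SiO2: 49.13% × 100.0 = 49.13 pbw
  SrO: 10.01% × 100.0 = 10.01 pbw
  Na2O: 9.784% × 100.0 = 9.784 pbw
  BaO: 11.70% × 100.0 = 11.70 pbw
Mass-balance tally per oxide per the reported batch figures, relative to the basis at hand (target by target, the sums agree net of answer rounding effects):
  Al2O3: 39.77·0.003000 = 0.1193 pbw (target 0.1193 pbw)
  MgO: 14.83·0.9848 + 14.99·0.3115 = 19.27 pbw (target 19.27 pbw)
  SiO2: 39.77·0.9949 + 14.99·0.6382 = 49.13 pbw (target 49.13 pbw)
  SrO: 14.31·0.6997 = 10.01 pbw (target 10.01 pbw)
  Na2O: 16.58·0.5901 = 9.784 pbw (target 9.784 pbw)
  BaO: 15.06·0.7771 = 11.70 pbw (target 11.70 pbw)
Glass-mass closure: batch Σ − ignition loss = 100.0 pbw (oxide target masses add up to 100.0 pbw; against the stated basis, 100.0 pbw — a pure rounding effect).
Total batch = Σ batch = 115.5 pbw; ignition loss, Σ(batch × LOI) = 15.51 pbw; the yield ratio, glass ÷ batch: 86.57%.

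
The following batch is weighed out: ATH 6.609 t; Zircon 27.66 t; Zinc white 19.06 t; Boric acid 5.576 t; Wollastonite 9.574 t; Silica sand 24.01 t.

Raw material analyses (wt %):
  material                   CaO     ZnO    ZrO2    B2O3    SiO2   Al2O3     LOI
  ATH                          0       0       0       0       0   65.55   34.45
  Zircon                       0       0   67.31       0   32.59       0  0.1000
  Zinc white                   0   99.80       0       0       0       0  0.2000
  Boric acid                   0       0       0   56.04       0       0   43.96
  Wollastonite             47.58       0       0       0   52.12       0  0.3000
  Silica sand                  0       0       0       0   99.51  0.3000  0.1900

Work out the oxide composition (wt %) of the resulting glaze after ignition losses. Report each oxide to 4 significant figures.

Glass mass = 87.62 t (batch 92.49 − LOI 4.868).
Composition: CaO 5.199%, ZnO 21.71%, ZrO2 21.25%, B2O3 3.566%, SiO2 43.25%, Al2O3 5.026%

Mid-chain values are shown (rounded to 4 significant figures) in the printout. The whole derivation carries exact precision in all steps — a single rounding finalizes every reported figure; all derived quantities (the six compositions, net glass mass, LOI, the totals, the yield) are recomputed using the weight values on 87.62 t of glass at full precision, as given in problem or answer.
Mass of each oxide from the mix:
  CaO: 9.574·0.4758 = 4.555 t
  ZnO: 19.06·0.9980 = 19.02 t
  ZrO2: 27.66·0.6731 = 18.62 t
  B2O3: 5.576·0.5604 = 3.125 t
  SiO2: 27.66·0.3259 + 9.574·0.5212 + 24.01·0.9951 = 37.90 t
  Al2O3: 6.609·0.6555 + 24.01·0.003000 = 4.404 t
LOI: 6.609·0.3445 + 27.66·0.001000 + 19.06·0.002000 + 5.576·0.4396 + 9.574·0.003000 + 24.01·0.001900 = 4.868 t
batch − LOI leaves glass = 92.49 − 4.868 = 87.62 t (= the summed oxide contributions)
wt %: oxide over glass, times 100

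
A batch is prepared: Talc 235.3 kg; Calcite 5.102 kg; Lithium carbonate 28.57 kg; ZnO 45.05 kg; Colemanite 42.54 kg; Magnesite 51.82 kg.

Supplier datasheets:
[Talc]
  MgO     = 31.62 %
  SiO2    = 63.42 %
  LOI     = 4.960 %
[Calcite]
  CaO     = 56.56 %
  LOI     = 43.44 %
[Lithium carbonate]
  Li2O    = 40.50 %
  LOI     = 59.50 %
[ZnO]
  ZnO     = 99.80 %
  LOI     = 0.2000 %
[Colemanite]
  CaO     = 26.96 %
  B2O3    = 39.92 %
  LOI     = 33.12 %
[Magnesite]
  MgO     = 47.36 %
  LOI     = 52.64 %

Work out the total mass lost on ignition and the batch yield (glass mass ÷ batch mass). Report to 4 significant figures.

Rounding to 4 significant figures extends to every in-between result as displayed; the whole derivation maintains full precision in all steps; each reported result sees exactly one rounding; the derived quantities, including six oxide percentages, ignition loss, the totals, net glass mass, the yield, are computed using the weight values on 336.0 kg of glass in exact precision as written in the question or the answer.
LOI of each material in turn:
  Talc: 235.3 × 0.04960 = 11.67 kg
  Calcite: 5.102 × 0.4344 = 2.216 kg
  Lithium carbonate: 28.57 × 0.5950 = 17.00 kg
  ZnO: 45.05 × 0.002000 = 0.09010 kg
  Colemanite: 42.54 × 0.3312 = 14.09 kg
  Magnesite: 51.82 × 0.5264 = 27.28 kg
Total LOI = 72.34 kg
Glass = batch − LOI = 408.4 − 72.34 = 336.0 kg

LOI loss = 72.34 kg; glass = 336.0 kg; yield = 82.29%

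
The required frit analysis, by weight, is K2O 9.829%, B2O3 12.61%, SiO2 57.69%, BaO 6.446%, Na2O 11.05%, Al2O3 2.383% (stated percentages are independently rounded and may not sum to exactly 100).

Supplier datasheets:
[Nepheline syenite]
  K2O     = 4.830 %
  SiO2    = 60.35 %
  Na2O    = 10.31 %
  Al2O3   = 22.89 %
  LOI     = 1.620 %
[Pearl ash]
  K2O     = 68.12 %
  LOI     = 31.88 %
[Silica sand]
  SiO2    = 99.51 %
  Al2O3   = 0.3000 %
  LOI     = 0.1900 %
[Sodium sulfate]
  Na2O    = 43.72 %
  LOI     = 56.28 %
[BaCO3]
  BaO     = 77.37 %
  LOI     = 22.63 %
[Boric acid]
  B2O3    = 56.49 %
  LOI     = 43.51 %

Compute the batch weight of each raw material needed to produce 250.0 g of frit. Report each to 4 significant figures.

Batch per 250.0 g frit:
  Nepheline syenite: 24.32 g
  Pearl ash: 34.35 g
  Silica sand: 130.2 g
  Sodium sulfate: 57.45 g
  BaCO3: 20.83 g
  Boric acid: 55.81 g
Total batch = 323.0 g; LOI loss = 72.92 g; yield = 77.42%

All internal work carries full precision through every step; the intermediate values appear, rounded to 4 significant digits, alongside each step — exactly one rounding lands on every reported figure — the derived quantities are re-derived using the weight values for 250.0 g of glass in exact precision (six oxide percentages, yield, the totals, ignition loss, net glass mass) precisely as stated by either problem or answer.
Per-oxide target masses for 250.0 g frit:
  K2O: 9.829% × 250.0 = 24.57 g
  B2O3: 12.61% × 250.0 = 31.52 g
  SiO2: 57.69% × 250.0 = 144.2 g
  BaO: 6.446% × 250.0 = 16.11 g
  Na2O: 11.05% × 250.0 = 27.62 g
  Al2O3: 2.383% × 250.0 = 5.958 g
Verifying the oxide balance applying the batch weights above, relative to the basis at hand (target by target, the sums agree inside rounding margins):
  K2O: 24.32·0.04830 + 34.35·0.6812 = 24.57 g (target 24.57 g)
  B2O3: 55.81·0.5649 = 31.53 g (target 31.52 g)
  SiO2: 24.32·0.6035 + 130.2·0.9951 = 144.2 g (target 144.2 g)
  BaO: 20.83·0.7737 = 16.12 g (target 16.11 g)
  Na2O: 24.32·0.1031 + 57.45·0.4372 = 27.62 g (target 27.62 g)
  Al2O3: 24.32·0.2289 + 130.2·0.003000 = 5.957 g (target 5.958 g)
Glass-mass closure: whole batch net of LOI = 250.0 g (per-oxide target masses sum to 250.0 g; the stated basis being 250.0 g — a pure rounding effect).
Batch grand total — Σ batch = 323.0 g; loss to ignition Σ batch·LOI = 72.92 g; yield = glass ÷ total batch = 77.42%.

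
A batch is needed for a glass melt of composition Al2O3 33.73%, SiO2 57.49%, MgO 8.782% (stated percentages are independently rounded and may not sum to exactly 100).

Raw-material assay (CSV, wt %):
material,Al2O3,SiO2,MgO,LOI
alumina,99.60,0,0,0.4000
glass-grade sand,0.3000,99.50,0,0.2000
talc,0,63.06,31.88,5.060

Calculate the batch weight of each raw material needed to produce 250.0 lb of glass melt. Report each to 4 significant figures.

Batch per 250.0 lb glass melt:
  alumina: 84.36 lb
  glass-grade sand: 100.8 lb
  talc: 68.87 lb
Total batch = 254.0 lb; LOI loss = 4.024 lb; yield = 98.42%

Intermediates are shown rounded off to 4 significant figures in the printout — all internal work carries full precision throughout — a single rounding produces each reported result. All derived quantities, which include glass mass, totals, ignition loss, yield, three oxide percentages, are re-derived in full float precision, as they appear in the question or the answer, from the batch weights for 250.0 lb of glass.
Oxide-by-oxide targets in 250.0 lb glass melt:
  Al2O3: 33.73% × 250.0 = 84.32 lb
  SiO2: 57.49% × 250.0 = 143.7 lb
  MgO: 8.782% × 250.0 = 21.96 lb
Checking each oxide sum on the weights just shown, per the basis as stated (summed amounts equal target values up to rounding of the answer):
  Al2O3: 84.36·0.9960 + 100.8·0.003000 = 84.32 lb (target 84.32 lb)
  SiO2: 100.8·0.9950 + 68.87·0.6306 = 143.7 lb (target 143.7 lb)
  MgO: 68.87·0.3188 = 21.96 lb (target 21.96 lb)
Glass mass check: Σ batch − LOI loss = 250.0 lb (summing oxide targets gives 250.0 lb; the stated basis being 250.0 lb — rounding explains the deltas).
Summing the batch: Σ batch = 254.0 lb; Σ batch·LOI gives LOI loss = 4.024 lb; as yield: glass ÷ batch → 98.42%.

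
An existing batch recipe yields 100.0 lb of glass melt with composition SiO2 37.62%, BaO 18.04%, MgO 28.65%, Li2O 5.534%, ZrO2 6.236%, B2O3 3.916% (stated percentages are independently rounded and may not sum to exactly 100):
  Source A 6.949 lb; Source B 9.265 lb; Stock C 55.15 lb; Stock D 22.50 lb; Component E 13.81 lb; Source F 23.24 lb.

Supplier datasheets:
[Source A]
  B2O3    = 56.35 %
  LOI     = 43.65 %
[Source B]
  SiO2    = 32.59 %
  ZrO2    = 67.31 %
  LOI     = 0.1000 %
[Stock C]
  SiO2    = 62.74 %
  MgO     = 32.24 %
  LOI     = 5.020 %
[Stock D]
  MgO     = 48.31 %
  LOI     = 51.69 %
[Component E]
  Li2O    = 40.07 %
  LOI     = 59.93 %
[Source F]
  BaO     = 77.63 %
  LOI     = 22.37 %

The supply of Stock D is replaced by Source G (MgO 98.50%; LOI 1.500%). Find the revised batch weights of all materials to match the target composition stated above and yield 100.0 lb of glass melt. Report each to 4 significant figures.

Revised batch per 100.0 lb glass melt:
  Source A: 6.949 lb
  Source B: 9.265 lb
  Stock C: 55.15 lb
  Source G: 11.04 lb
  Component E: 13.81 lb
  Source F: 23.24 lb
Total batch = 119.5 lb; LOI loss = 19.45 lb

Full precision is maintained at every stage; intermediates are displayed, rounded to 4 significant digits, on the page — each reported value takes exactly one rounding. All derived quantities (ignition loss, the yield, the totals, the six compositions, glass mass) are computed from the batch weights on 100.0 lb of glass in exact precision exactly as shown in the problem or the answer.
Oxide-by-oxide targets in 100.0 lb glass melt:
  SiO2: 37.62% × 100.0 = 37.62 lb
  BaO: 18.04% × 100.0 = 18.04 lb
  MgO: 28.65% × 100.0 = 28.65 lb
  Li2O: 5.534% × 100.0 = 5.534 lb
  ZrO2: 6.236% × 100.0 = 6.236 lb
  B2O3: 3.916% × 100.0 = 3.916 lb
Oxide-by-oxide audit on the weights just shown, for the quoted basis mass (sums match the target masses exact up to rounding of places):
  SiO2: 9.265·0.3259 + 55.15·0.6274 = 37.62 lb (target 37.62 lb)
  BaO: 23.24·0.7763 = 18.04 lb (target 18.04 lb)
  MgO: 55.15·0.3224 + 11.04·0.9850 = 28.65 lb (target 28.65 lb)
  Li2O: 13.81·0.4007 = 5.534 lb (target 5.534 lb)
  ZrO2: 9.265·0.6731 = 6.236 lb (target 6.236 lb)
  B2O3: 6.949·0.5635 = 3.916 lb (target 3.916 lb)
Mass balance on the glass: batch Σ − ignition loss = 100.0 lb (the targets, summed, come to 100.0 lb; versus the stated basis of 100.0 lb — rounding explains the deltas).
Adding the batch up: Σ batch = 119.5 lb; ignition loss, Σ(batch × LOI) = 19.45 lb; yield: glass divided by total = 83.72%.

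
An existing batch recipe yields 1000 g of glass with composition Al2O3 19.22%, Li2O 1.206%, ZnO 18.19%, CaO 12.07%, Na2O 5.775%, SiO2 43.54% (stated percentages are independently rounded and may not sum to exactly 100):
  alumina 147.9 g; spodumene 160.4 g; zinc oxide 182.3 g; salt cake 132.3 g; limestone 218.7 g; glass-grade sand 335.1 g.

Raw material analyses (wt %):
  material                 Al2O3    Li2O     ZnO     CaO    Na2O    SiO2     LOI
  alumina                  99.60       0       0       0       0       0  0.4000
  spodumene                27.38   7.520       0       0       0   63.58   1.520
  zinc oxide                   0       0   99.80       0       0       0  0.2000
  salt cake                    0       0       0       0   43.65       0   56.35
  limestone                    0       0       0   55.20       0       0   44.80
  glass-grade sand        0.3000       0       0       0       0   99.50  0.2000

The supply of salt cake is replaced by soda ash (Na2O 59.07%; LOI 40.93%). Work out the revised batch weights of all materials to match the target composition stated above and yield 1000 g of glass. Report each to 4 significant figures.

Revised batch per 1000 g glass:
  alumina: 147.9 g
  spodumene: 160.4 g
  zinc oxide: 182.3 g
  soda ash: 97.77 g
  limestone: 218.7 g
  glass-grade sand: 335.1 g
Total batch = 1142 g; LOI loss = 142.1 g

Rounding to four significant figures extends to each mid-chain value as printed — all internal work runs at exact precision in every operation; a single rounding produces every reported value. Derived quantities are carried from the weighed amounts at 1000 g of glass in full float precision (LOI, glass mass, the six compositions, the totals, yield) as given in the problem or answer text.
Per-oxide target masses for 1000 g glass:
  Al2O3: 19.22% × 1000 = 192.2 g
  Li2O: 1.206% × 1000 = 12.06 g
  ZnO: 18.19% × 1000 = 181.9 g
  CaO: 12.07% × 1000 = 120.7 g
  Na2O: 5.775% × 1000 = 57.75 g
  SiO2: 43.54% × 1000 = 435.4 g
Balance tally, oxide-wise, from the weights as reported, against the basis in use (each sum matches its target mass given rounding of the digits):
  Al2O3: 147.9·0.9960 + 160.4·0.2738 + 335.1·0.003000 = 192.2 g (target 192.2 g)
  Li2O: 160.4·0.07520 = 12.06 g (target 12.06 g)
  ZnO: 182.3·0.9980 = 181.9 g (target 181.9 g)
  CaO: 218.7·0.5520 = 120.7 g (target 120.7 g)
  Na2O: 97.77·0.5907 = 57.75 g (target 57.75 g)
  SiO2: 160.4·0.6358 + 335.1·0.9950 = 435.4 g (target 435.4 g)
Glass-mass bookkeeping: total batch − LOI = 1000 g (targets for the oxides total 1000 g; basis as stated: 1000 g — rounding explains the deltas).
Whole-batch sum: Σ batch = 1142 g; LOI removed, Σ of batch·LOI: 142.1 g; as yield: glass ÷ batch → 87.56%.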